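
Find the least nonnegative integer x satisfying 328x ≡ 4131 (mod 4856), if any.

gcd(4856, 328) = 8.
8 does not divide 4131, so the congruence has no solution.

no solution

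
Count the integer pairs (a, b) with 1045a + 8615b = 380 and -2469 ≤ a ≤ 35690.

22

gcd(8615, 1045) = 5.
By Bézout, 1045×(-338) + 8615×(41) = 5.
Particular solution: (157, -19).
General solution: a = 157 + 1723t, b = -19 - 209t for integer t.
-2469 ≤ 157 + 1723t ≤ 35690 gives t ∈ [-1, 20], which is 22 values.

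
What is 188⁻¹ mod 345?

gcd(345, 188):
  345 = 1×188 + 157
  188 = 1×157 + 31
  157 = 5×31 + 2
  31 = 15×2 + 1
  2 = 2×1
so gcd(345, 188) = 1.
Back-substitute for Bézout coefficients:
  1 = 31 - 15×2
  ... = 188×(167) + 345×(-91)
So 188×167 ≡ 1 (mod 345), and 167 mod 345 = 167.

167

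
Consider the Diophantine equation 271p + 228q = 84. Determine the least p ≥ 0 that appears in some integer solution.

gcd(271, 228) = 1.
1 divides 84, so solutions exist.
By Bézout, 271*(-53) + 228*(63) = 1.
Scale by 84/1 = 84: (p₀, q₀) = (-4452, 5292).
General solution: p = -4452 + 228t, q = 5292 - 271t for integer t.
p ≥ 0: smallest is -4452 mod 228 = 108 (at t = 20), with q = -128.

108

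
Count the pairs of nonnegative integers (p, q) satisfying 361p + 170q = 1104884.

18

gcd(361, 170) = 1.
By Bézout, 361*(81) + 170*(-172) = 1.
One solution: (124, 6236).
General: p = 124 + 170t, q = 6236 - 361t.
p ≥ 0 ⇒ t ≥ 0; q ≥ 0 ⇒ t ≤ 17. So t ∈ [0, 17]: 18 solutions.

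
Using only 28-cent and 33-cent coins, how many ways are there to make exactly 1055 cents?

Need nonnegative integers with 28j + 33k = 1055.
gcd(28, 33) = 1, and 28·(13) + 33·(-11) = 1.
So (j₀, k₀) = (13715, -11605); general j = 13715 + 33t, k = -11605 - 28t.
j ≥ 0 ⇒ t ≥ -415; k ≥ 0 ⇒ t ≤ -415. That's 1 value of t.

1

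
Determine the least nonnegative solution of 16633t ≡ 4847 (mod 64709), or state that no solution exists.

18433

gcd(64709, 16633) = 1.
1 divides 4847, so solutions exist.
By Bézout, 16633*(-4295) + 64709*(1104) = 1.
So 16633*(-4295) ≡ 1 (mod 64709); multiply by 4847: t ≡ -20817865 (mod 64709).
Smallest nonnegative: t = -20817865 mod 64709 = 18433.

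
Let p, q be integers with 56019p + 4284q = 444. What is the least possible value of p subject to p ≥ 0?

604

gcd(56019, 4284) = 3.
3 divides 444, so solutions exist.
By Bézout, 56019*(-131) + 4284*(1713) = 3.
Scale by 444/3 = 148: (p₀, q₀) = (-19388, 253524).
General solution: p = -19388 + 1428t, q = 253524 - 18673t for integer t.
p ≥ 0: smallest is -19388 mod 1428 = 604 (at t = 14), with q = -7898.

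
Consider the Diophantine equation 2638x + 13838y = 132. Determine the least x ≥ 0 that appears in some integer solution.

gcd(13838, 2638) = 2.
2 divides 132, so solutions exist.
By Bézout, 2638·(3310) + 13838·(-631) = 2.
Scale by 132/2 = 66: (x₀, y₀) = (218460, -41646).
General solution: x = 218460 + 6919t, y = -41646 - 1319t for integer t.
x ≥ 0: smallest is 218460 mod 6919 = 3971 (at t = -31), with y = -757.

3971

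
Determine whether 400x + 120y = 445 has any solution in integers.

no

gcd(400, 120) = 40  (400 = 3*120 + 40, 120 = 3*40).
40 does not divide 445 (remainder 5), so no integer solutions.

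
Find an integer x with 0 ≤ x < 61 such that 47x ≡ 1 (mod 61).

gcd(61, 47):
  61 = 1*47 + 14
  47 = 3*14 + 5
  14 = 2*5 + 4
  5 = 1*4 + 1
  4 = 4*1
so gcd(61, 47) = 1.
Back-substitute for Bézout coefficients:
  1 = 5 - 1*4
  ... = 47*(13) + 61*(-10)
So 47*13 ≡ 1 (mod 61), and 13 mod 61 = 13.

13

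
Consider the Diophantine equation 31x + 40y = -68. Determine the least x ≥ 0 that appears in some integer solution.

gcd(40, 31):
  40 = 1·31 + 9
  31 = 3·9 + 4
  9 = 2·4 + 1
  4 = 4·1
so gcd(40, 31) = 1.
1 divides -68, so solutions exist.
Back-substitute for Bézout coefficients:
  1 = 9 - 2·4
  ... = 31·(-9) + 40·(7)
Scale by -68/1 = -68: (x₀, y₀) = (612, -476).
General solution: x = 612 + 40t, y = -476 - 31t for integer t.
x ≥ 0: smallest is 612 mod 40 = 12 (at t = -15), with y = -11.

12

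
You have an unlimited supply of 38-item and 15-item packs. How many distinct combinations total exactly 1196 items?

2

Need nonnegative integers with 38j + 15k = 1196.
gcd(38, 15) = 1, and 38·(2) + 15·(-5) = 1.
So (j₀, k₀) = (2392, -5980); general j = 2392 + 15t, k = -5980 - 38t.
j ≥ 0 ⇒ t ≥ -159; k ≥ 0 ⇒ t ≤ -158. That's 2 values of t.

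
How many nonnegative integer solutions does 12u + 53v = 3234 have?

5

gcd(53, 12) = 1  (53 = 4*12 + 5, 12 = 2*5 + 2, 5 = 2*2 + 1, 2 = 2*1).
Back-substituting, 12*(-22) + 53*(5) = 1.
Scale by 3234: one solution is (-71148, 16170). Reduce u mod 53: (31, 54).
General: u = 31 + 53t, v = 54 - 12t.
u ≥ 0 ⇒ t ≥ 0; v ≥ 0 ⇒ t ≤ 4. So t ∈ [0, 4]: 5 solutions.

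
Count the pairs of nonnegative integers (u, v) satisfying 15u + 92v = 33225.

gcd(92, 15) = 1  (92 = 6*15 + 2, 15 = 7*2 + 1, 2 = 2*1).
Back-substituting, 15*(43) + 92*(-7) = 1.
Scale by 33225: one solution is (1428675, -232575). Reduce u mod 92: (7, 360).
General: u = 7 + 92t, v = 360 - 15t.
u ≥ 0 ⇒ t ≥ 0; v ≥ 0 ⇒ t ≤ 24. So t ∈ [0, 24]: 25 solutions.

25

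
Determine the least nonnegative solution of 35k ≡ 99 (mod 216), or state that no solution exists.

gcd(216, 35):
  216 = 6*35 + 6
  35 = 5*6 + 5
  6 = 1*5 + 1
  5 = 5*1
so gcd(216, 35) = 1.
1 divides 99, so solutions exist.
Back-substitute for Bézout coefficients:
  1 = 6 - 1*5
  ... = 35*(-37) + 216*(6)
So 35*(-37) ≡ 1 (mod 216); multiply by 99: k ≡ -3663 (mod 216).
Smallest nonnegative: k = -3663 mod 216 = 9.

9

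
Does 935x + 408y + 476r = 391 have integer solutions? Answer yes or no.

yes

gcd(935, 408) = 17  (935 = 2*408 + 119, 408 = 3*119 + 51, 119 = 2*51 + 17, 51 = 3*17).
gcd(17, 476) = 17.
17 divides 391, so integer solutions exist.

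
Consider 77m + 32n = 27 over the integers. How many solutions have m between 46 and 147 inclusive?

3

gcd(77, 32):
  77 = 2×32 + 13
  32 = 2×13 + 6
  13 = 2×6 + 1
  6 = 6×1
so gcd(77, 32) = 1.
Back-substitute for Bézout coefficients:
  1 = 13 - 2×6
  ... = 77×(5) + 32×(-12)
Scale by 27: particular solution (135, -324); reduce m mod 32: (7, -16).
General solution: m = 7 + 32t, n = -16 - 77t for integer t.
46 ≤ 7 + 32t ≤ 147 gives t ∈ [2, 4], which is 3 values.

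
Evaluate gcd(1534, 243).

gcd(1534, 243):
  1534 = 6*243 + 76
  243 = 3*76 + 15
  76 = 5*15 + 1
  15 = 15*1
so gcd(1534, 243) = 1.

1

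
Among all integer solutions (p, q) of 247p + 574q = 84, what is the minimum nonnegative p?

gcd(574, 247):
  574 = 2·247 + 80
  247 = 3·80 + 7
  80 = 11·7 + 3
  7 = 2·3 + 1
  3 = 3·1
so gcd(574, 247) = 1.
1 divides 84, so solutions exist.
Back-substitute for Bézout coefficients:
  1 = 7 - 2·3
  ... = 247·(165) + 574·(-71)
Scale by 84/1 = 84: (p₀, q₀) = (13860, -5964).
General solution: p = 13860 + 574t, q = -5964 - 247t for integer t.
p ≥ 0: smallest is 13860 mod 574 = 84 (at t = -24), with q = -36.

84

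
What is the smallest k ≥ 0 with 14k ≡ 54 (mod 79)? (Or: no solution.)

gcd(79, 14):
  79 = 5·14 + 9
  14 = 1·9 + 5
  9 = 1·5 + 4
  5 = 1·4 + 1
  4 = 4·1
so gcd(79, 14) = 1.
1 divides 54, so solutions exist.
Back-substitute for Bézout coefficients:
  1 = 5 - 1·4
  ... = 14·(17) + 79·(-3)
So 14·(17) ≡ 1 (mod 79); multiply by 54: k ≡ 918 (mod 79).
Smallest nonnegative: k = 918 mod 79 = 49.

49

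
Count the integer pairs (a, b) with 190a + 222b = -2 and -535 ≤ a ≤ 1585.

19

gcd(222, 190) = 2  (222 = 1×190 + 32, 190 = 5×32 + 30, 32 = 1×30 + 2, 30 = 15×2).
Back-substituting, 190×(-7) + 222×(6) = 2.
Scale by -1: particular solution (7, -6); reduce a mod 111: (7, -6).
General solution: a = 7 + 111t, b = -6 - 95t for integer t.
-535 ≤ 7 + 111t ≤ 1585 gives t ∈ [-4, 14], which is 19 values.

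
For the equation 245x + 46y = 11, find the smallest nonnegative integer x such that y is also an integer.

gcd(245, 46):
  245 = 5·46 + 15
  46 = 3·15 + 1
  15 = 15·1
so gcd(245, 46) = 1.
1 divides 11, so solutions exist.
Back-substitute for Bézout coefficients:
  1 = 46 - 3·15
  ... = 245·(-3) + 46·(16)
Scale by 11/1 = 11: (x₀, y₀) = (-33, 176).
General solution: x = -33 + 46t, y = 176 - 245t for integer t.
x ≥ 0: smallest is -33 mod 46 = 13 (at t = 1), with y = -69.

13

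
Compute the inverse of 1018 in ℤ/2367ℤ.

gcd(2367, 1018) = 1.
By Bézout, 1018×(379) + 2367×(-163) = 1.
So 1018×379 ≡ 1 (mod 2367), and 379 mod 2367 = 379.

379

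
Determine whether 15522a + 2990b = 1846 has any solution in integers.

yes

gcd(15522, 2990) = 26  (15522 = 5·2990 + 572, 2990 = 5·572 + 130, 572 = 4·130 + 52, 130 = 2·52 + 26, 52 = 2·26).
26 divides 1846, so integer solutions exist.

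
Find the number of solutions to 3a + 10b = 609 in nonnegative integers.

21

gcd(10, 3) = 1.
By Bézout, 3*(-3) + 10*(1) = 1.
One solution: (3, 60).
General: a = 3 + 10t, b = 60 - 3t.
a ≥ 0 ⇒ t ≥ 0; b ≥ 0 ⇒ t ≤ 20. So t ∈ [0, 20]: 21 solutions.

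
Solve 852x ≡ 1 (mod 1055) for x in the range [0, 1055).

343

gcd(1055, 852) = 1.
By Bézout, 852*(343) + 1055*(-277) = 1.
So 852*343 ≡ 1 (mod 1055), and 343 mod 1055 = 343.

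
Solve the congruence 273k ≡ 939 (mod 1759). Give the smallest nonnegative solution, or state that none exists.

gcd(1759, 273):
  1759 = 6·273 + 121
  273 = 2·121 + 31
  121 = 3·31 + 28
  31 = 1·28 + 3
  28 = 9·3 + 1
  3 = 3·1
so gcd(1759, 273) = 1.
1 divides 939, so solutions exist.
Back-substitute for Bézout coefficients:
  1 = 28 - 9·3
  ... = 273·(-567) + 1759·(88)
So 273·(-567) ≡ 1 (mod 1759); multiply by 939: k ≡ -532413 (mod 1759).
Smallest nonnegative: k = -532413 mod 1759 = 564.

564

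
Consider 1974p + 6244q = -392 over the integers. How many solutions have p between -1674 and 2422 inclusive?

gcd(6244, 1974) = 14  (6244 = 3*1974 + 322, 1974 = 6*322 + 42, 322 = 7*42 + 28, 42 = 1*28 + 14, 28 = 2*14).
Back-substituting, 1974*(155) + 6244*(-49) = 14.
Scale by -28: particular solution (-4340, 1372); reduce p mod 446: (120, -38).
General solution: p = 120 + 446t, q = -38 - 141t for integer t.
-1674 ≤ 120 + 446t ≤ 2422 gives t ∈ [-4, 5], which is 10 values.

10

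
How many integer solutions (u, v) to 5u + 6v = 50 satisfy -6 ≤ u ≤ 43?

8

gcd(6, 5) = 1.
By Bézout, 5×(-1) + 6×(1) = 1.
Particular solution: (4, 5).
General solution: u = 4 + 6t, v = 5 - 5t for integer t.
-6 ≤ 4 + 6t ≤ 43 gives t ∈ [-1, 6], which is 8 values.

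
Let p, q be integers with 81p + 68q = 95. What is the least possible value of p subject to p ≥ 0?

gcd(81, 68) = 1  (81 = 1·68 + 13, 68 = 5·13 + 3, 13 = 4·3 + 1, 3 = 3·1).
1 divides 95, so solutions exist.
Back-substituting, 81·(21) + 68·(-25) = 1.
Scale by 95/1 = 95: (p₀, q₀) = (1995, -2375).
General solution: p = 1995 + 68t, q = -2375 - 81t for integer t.
p ≥ 0: smallest is 1995 mod 68 = 23 (at t = -29), with q = -26.

23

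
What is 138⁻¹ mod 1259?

gcd(1259, 138):
  1259 = 9·138 + 17
  138 = 8·17 + 2
  17 = 8·2 + 1
  2 = 2·1
so gcd(1259, 138) = 1.
Back-substitute for Bézout coefficients:
  1 = 17 - 8·2
  ... = 138·(-593) + 1259·(65)
So 138·-593 ≡ 1 (mod 1259), and -593 mod 1259 = 666.

666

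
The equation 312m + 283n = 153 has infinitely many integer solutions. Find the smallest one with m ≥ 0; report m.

259

gcd(312, 283) = 1  (312 = 1×283 + 29, 283 = 9×29 + 22, 29 = 1×22 + 7, 22 = 3×7 + 1, 7 = 7×1).
1 divides 153, so solutions exist.
Back-substituting, 312×(-39) + 283×(43) = 1.
Scale by 153/1 = 153: (m₀, n₀) = (-5967, 6579).
General solution: m = -5967 + 283t, n = 6579 - 312t for integer t.
m ≥ 0: smallest is -5967 mod 283 = 259 (at t = 22), with n = -285.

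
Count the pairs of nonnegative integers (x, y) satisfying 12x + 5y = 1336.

22

gcd(12, 5) = 1.
By Bézout, 12×(-2) + 5×(5) = 1.
One solution: (3, 260).
General: x = 3 + 5t, y = 260 - 12t.
x ≥ 0 ⇒ t ≥ 0; y ≥ 0 ⇒ t ≤ 21. So t ∈ [0, 21]: 22 solutions.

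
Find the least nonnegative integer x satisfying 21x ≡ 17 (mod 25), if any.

gcd(25, 21):
  25 = 1·21 + 4
  21 = 5·4 + 1
  4 = 4·1
so gcd(25, 21) = 1.
1 divides 17, so solutions exist.
Back-substitute for Bézout coefficients:
  1 = 21 - 5·4
  ... = 21·(6) + 25·(-5)
So 21·(6) ≡ 1 (mod 25); multiply by 17: x ≡ 102 (mod 25).
Smallest nonnegative: x = 102 mod 25 = 2.

2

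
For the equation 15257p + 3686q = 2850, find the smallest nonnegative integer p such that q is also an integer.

gcd(15257, 3686) = 19  (15257 = 4*3686 + 513, 3686 = 7*513 + 95, 513 = 5*95 + 38, 95 = 2*38 + 19, 38 = 2*19).
19 divides 2850, so solutions exist.
Back-substituting, 15257*(-79) + 3686*(327) = 19.
Scale by 2850/19 = 150: (p₀, q₀) = (-11850, 49050).
General solution: p = -11850 + 194t, q = 49050 - 803t for integer t.
p ≥ 0: smallest is -11850 mod 194 = 178 (at t = 62), with q = -736.

178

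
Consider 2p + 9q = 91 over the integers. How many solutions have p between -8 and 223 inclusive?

gcd(9, 2) = 1.
By Bézout, 2·(-4) + 9·(1) = 1.
Particular solution: (5, 9).
General solution: p = 5 + 9t, q = 9 - 2t for integer t.
-8 ≤ 5 + 9t ≤ 223 gives t ∈ [-1, 24], which is 26 values.

26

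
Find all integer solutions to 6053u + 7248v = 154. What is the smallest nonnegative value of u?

4658

gcd(7248, 6053) = 1  (7248 = 1*6053 + 1195, 6053 = 5*1195 + 78, 1195 = 15*78 + 25, 78 = 3*25 + 3, 25 = 8*3 + 1, 3 = 3*1).
1 divides 154, so solutions exist.
Back-substituting, 6053*(-2323) + 7248*(1940) = 1.
Scale by 154/1 = 154: (u₀, v₀) = (-357742, 298760).
General solution: u = -357742 + 7248t, v = 298760 - 6053t for integer t.
u ≥ 0: smallest is -357742 mod 7248 = 4658 (at t = 50), with v = -3890.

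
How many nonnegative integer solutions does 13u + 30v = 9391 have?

24

gcd(30, 13) = 1  (30 = 2·13 + 4, 13 = 3·4 + 1, 4 = 4·1).
Back-substituting, 13·(7) + 30·(-3) = 1.
Scale by 9391: one solution is (65737, -28173). Reduce u mod 30: (7, 310).
General: u = 7 + 30t, v = 310 - 13t.
u ≥ 0 ⇒ t ≥ 0; v ≥ 0 ⇒ t ≤ 23. So t ∈ [0, 23]: 24 solutions.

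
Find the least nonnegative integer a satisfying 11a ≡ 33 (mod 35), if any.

3

gcd(35, 11):
  35 = 3×11 + 2
  11 = 5×2 + 1
  2 = 2×1
so gcd(35, 11) = 1.
1 divides 33, so solutions exist.
Back-substitute for Bézout coefficients:
  1 = 11 - 5×2
  ... = 11×(16) + 35×(-5)
So 11×(16) ≡ 1 (mod 35); multiply by 33: a ≡ 528 (mod 35).
Smallest nonnegative: a = 528 mod 35 = 3.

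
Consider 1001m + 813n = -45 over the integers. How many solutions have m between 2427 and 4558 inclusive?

2

gcd(1001, 813) = 1.
By Bézout, 1001×(-160) + 813×(197) = 1.
Particular solution: (696, -857).
General solution: m = 696 + 813t, n = -857 - 1001t for integer t.
2427 ≤ 696 + 813t ≤ 4558 gives t ∈ [3, 4], which is 2 values.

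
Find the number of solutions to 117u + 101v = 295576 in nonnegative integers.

25

gcd(117, 101) = 1  (117 = 1*101 + 16, 101 = 6*16 + 5, 16 = 3*5 + 1, 5 = 5*1).
Back-substituting, 117*(19) + 101*(-22) = 1.
Scale by 295576: one solution is (5615944, -6502672). Reduce u mod 101: (41, 2879).
General: u = 41 + 101t, v = 2879 - 117t.
u ≥ 0 ⇒ t ≥ 0; v ≥ 0 ⇒ t ≤ 24. So t ∈ [0, 24]: 25 solutions.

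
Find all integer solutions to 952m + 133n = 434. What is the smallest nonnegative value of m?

8

gcd(952, 133) = 7  (952 = 7·133 + 21, 133 = 6·21 + 7, 21 = 3·7).
7 divides 434, so solutions exist.
Back-substituting, 952·(-6) + 133·(43) = 7.
Scale by 434/7 = 62: (m₀, n₀) = (-372, 2666).
General solution: m = -372 + 19t, n = 2666 - 136t for integer t.
m ≥ 0: smallest is -372 mod 19 = 8 (at t = 20), with n = -54.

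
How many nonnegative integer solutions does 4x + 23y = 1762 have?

gcd(23, 4):
  23 = 5·4 + 3
  4 = 1·3 + 1
  3 = 3·1
so gcd(23, 4) = 1.
Back-substitute for Bézout coefficients:
  1 = 4 - 1·3
  ... = 4·(6) + 23·(-1)
Scale by 1762: one solution is (10572, -1762). Reduce x mod 23: (15, 74).
General: x = 15 + 23t, y = 74 - 4t.
x ≥ 0 ⇒ t ≥ 0; y ≥ 0 ⇒ t ≤ 18. So t ∈ [0, 18]: 19 solutions.

19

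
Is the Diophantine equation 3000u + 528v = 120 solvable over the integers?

gcd(3000, 528) = 24  (3000 = 5×528 + 360, 528 = 1×360 + 168, 360 = 2×168 + 24, 168 = 7×24).
24 divides 120, so integer solutions exist.

yes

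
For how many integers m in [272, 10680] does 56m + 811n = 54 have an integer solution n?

13

gcd(811, 56):
  811 = 14*56 + 27
  56 = 2*27 + 2
  27 = 13*2 + 1
  2 = 2*1
so gcd(811, 56) = 1.
Back-substitute for Bézout coefficients:
  1 = 27 - 13*2
  ... = 56*(-391) + 811*(27)
Scale by 54: particular solution (-21114, 1458); reduce m mod 811: (783, -54).
General solution: m = 783 + 811t, n = -54 - 56t for integer t.
272 ≤ 783 + 811t ≤ 10680 gives t ∈ [0, 12], which is 13 values.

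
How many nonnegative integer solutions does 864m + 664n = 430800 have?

6

gcd(864, 664):
  864 = 1*664 + 200
  664 = 3*200 + 64
  200 = 3*64 + 8
  64 = 8*8
so gcd(864, 664) = 8.
Back-substitute for Bézout coefficients:
  8 = 200 - 3*64
  ... = 864*(10) + 664*(-13)
Scale by 53850: one solution is (538500, -700050). Reduce m mod 83: (79, 546).
General: m = 79 + 83t, n = 546 - 108t.
m ≥ 0 ⇒ t ≥ 0; n ≥ 0 ⇒ t ≤ 5. So t ∈ [0, 5]: 6 solutions.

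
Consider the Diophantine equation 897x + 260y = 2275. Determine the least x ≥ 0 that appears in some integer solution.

15

gcd(897, 260) = 13.
13 divides 2275, so solutions exist.
By Bézout, 897·(9) + 260·(-31) = 13.
Scale by 2275/13 = 175: (x₀, y₀) = (1575, -5425).
General solution: x = 1575 + 20t, y = -5425 - 69t for integer t.
x ≥ 0: smallest is 1575 mod 20 = 15 (at t = -78), with y = -43.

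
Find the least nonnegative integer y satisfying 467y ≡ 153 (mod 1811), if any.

392

gcd(1811, 467) = 1.
1 divides 153, so solutions exist.
By Bézout, 467·(-826) + 1811·(213) = 1.
So 467·(-826) ≡ 1 (mod 1811); multiply by 153: y ≡ -126378 (mod 1811).
Smallest nonnegative: y = -126378 mod 1811 = 392.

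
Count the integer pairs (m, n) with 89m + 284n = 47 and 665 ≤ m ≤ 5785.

18

gcd(284, 89) = 1  (284 = 3·89 + 17, 89 = 5·17 + 4, 17 = 4·4 + 1, 4 = 4·1).
Back-substituting, 89·(-67) + 284·(21) = 1.
Scale by 47: particular solution (-3149, 987); reduce m mod 284: (259, -81).
General solution: m = 259 + 284t, n = -81 - 89t for integer t.
665 ≤ 259 + 284t ≤ 5785 gives t ∈ [2, 19], which is 18 values.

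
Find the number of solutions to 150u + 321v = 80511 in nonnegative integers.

5

gcd(321, 150) = 3.
By Bézout, 150*(15) + 321*(-7) = 3.
One solution: (21, 241).
General: u = 21 + 107t, v = 241 - 50t.
u ≥ 0 ⇒ t ≥ 0; v ≥ 0 ⇒ t ≤ 4. So t ∈ [0, 4]: 5 solutions.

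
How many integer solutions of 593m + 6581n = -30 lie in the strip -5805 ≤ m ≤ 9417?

3

gcd(6581, 593) = 1  (6581 = 11·593 + 58, 593 = 10·58 + 13, 58 = 4·13 + 6, 13 = 2·6 + 1, 6 = 6·1).
Back-substituting, 593·(1021) + 6581·(-92) = 1.
Scale by -30: particular solution (-30630, 2760); reduce m mod 6581: (2275, -205).
General solution: m = 2275 + 6581t, n = -205 - 593t for integer t.
-5805 ≤ 2275 + 6581t ≤ 9417 gives t ∈ [-1, 1], which is 3 values.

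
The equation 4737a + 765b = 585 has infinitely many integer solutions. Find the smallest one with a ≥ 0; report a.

gcd(4737, 765) = 3.
3 divides 585, so solutions exist.
By Bézout, 4737×(-26) + 765×(161) = 3.
Scale by 585/3 = 195: (a₀, b₀) = (-5070, 31395).
General solution: a = -5070 + 255t, b = 31395 - 1579t for integer t.
a ≥ 0: smallest is -5070 mod 255 = 30 (at t = 20), with b = -185.

30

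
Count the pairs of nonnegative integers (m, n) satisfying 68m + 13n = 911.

gcd(68, 13):
  68 = 5·13 + 3
  13 = 4·3 + 1
  3 = 3·1
so gcd(68, 13) = 1.
Back-substitute for Bézout coefficients:
  1 = 13 - 4·3
  ... = 68·(-4) + 13·(21)
Scale by 911: one solution is (-3644, 19131). Reduce m mod 13: (9, 23).
General: m = 9 + 13t, n = 23 - 68t.
m ≥ 0 ⇒ t ≥ 0; n ≥ 0 ⇒ t ≤ 0. So t ∈ [0, 0]: 1 solution.

1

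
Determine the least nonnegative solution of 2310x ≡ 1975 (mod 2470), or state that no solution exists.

no solution

gcd(2470, 2310) = 10.
10 does not divide 1975, so the congruence has no solution.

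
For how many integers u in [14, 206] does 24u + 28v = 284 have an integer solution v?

27

gcd(28, 24):
  28 = 1×24 + 4
  24 = 6×4
so gcd(28, 24) = 4.
Back-substitute for Bézout coefficients:
  4 = 28 - 1×24
  ... = 24×(-1) + 28×(1)
Scale by 71: particular solution (-71, 71); reduce u mod 7: (6, 5).
General solution: u = 6 + 7t, v = 5 - 6t for integer t.
14 ≤ 6 + 7t ≤ 206 gives t ∈ [2, 28], which is 27 values.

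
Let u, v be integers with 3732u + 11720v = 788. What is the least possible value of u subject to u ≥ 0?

gcd(11720, 3732):
  11720 = 3·3732 + 524
  3732 = 7·524 + 64
  524 = 8·64 + 12
  64 = 5·12 + 4
  12 = 3·4
so gcd(11720, 3732) = 4.
4 divides 788, so solutions exist.
Back-substitute for Bézout coefficients:
  4 = 64 - 5·12
  ... = 3732·(917) + 11720·(-292)
Scale by 788/4 = 197: (u₀, v₀) = (180649, -57524).
General solution: u = 180649 + 2930t, v = -57524 - 933t for integer t.
u ≥ 0: smallest is 180649 mod 2930 = 1919 (at t = -61), with v = -611.

1919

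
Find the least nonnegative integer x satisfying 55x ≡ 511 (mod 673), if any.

gcd(673, 55):
  673 = 12*55 + 13
  55 = 4*13 + 3
  13 = 4*3 + 1
  3 = 3*1
so gcd(673, 55) = 1.
1 divides 511, so solutions exist.
Back-substitute for Bézout coefficients:
  1 = 13 - 4*3
  ... = 55*(-208) + 673*(17)
So 55*(-208) ≡ 1 (mod 673); multiply by 511: x ≡ -106288 (mod 673).
Smallest nonnegative: x = -106288 mod 673 = 46.

46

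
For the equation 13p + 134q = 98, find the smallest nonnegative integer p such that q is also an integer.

gcd(134, 13) = 1.
1 divides 98, so solutions exist.
By Bézout, 13·(31) + 134·(-3) = 1.
Scale by 98/1 = 98: (p₀, q₀) = (3038, -294).
General solution: p = 3038 + 134t, q = -294 - 13t for integer t.
p ≥ 0: smallest is 3038 mod 134 = 90 (at t = -22), with q = -8.

90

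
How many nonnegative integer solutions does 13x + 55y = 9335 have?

13

gcd(55, 13) = 1.
By Bézout, 13·(17) + 55·(-4) = 1.
One solution: (20, 165).
General: x = 20 + 55t, y = 165 - 13t.
x ≥ 0 ⇒ t ≥ 0; y ≥ 0 ⇒ t ≤ 12. So t ∈ [0, 12]: 13 solutions.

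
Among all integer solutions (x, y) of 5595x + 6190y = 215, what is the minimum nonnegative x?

gcd(6190, 5595) = 5  (6190 = 1×5595 + 595, 5595 = 9×595 + 240, 595 = 2×240 + 115, 240 = 2×115 + 10, 115 = 11×10 + 5, 10 = 2×5).
5 divides 215, so solutions exist.
Back-substituting, 5595×(-593) + 6190×(536) = 5.
Scale by 215/5 = 43: (x₀, y₀) = (-25499, 23048).
General solution: x = -25499 + 1238t, y = 23048 - 1119t for integer t.
x ≥ 0: smallest is -25499 mod 1238 = 499 (at t = 21), with y = -451.

499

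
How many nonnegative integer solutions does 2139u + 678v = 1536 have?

0

gcd(2139, 678) = 3  (2139 = 3*678 + 105, 678 = 6*105 + 48, 105 = 2*48 + 9, 48 = 5*9 + 3, 9 = 3*3).
Back-substituting, 2139*(-71) + 678*(224) = 3.
Scale by 512: one solution is (-36352, 114688). Reduce u mod 226: (34, -105).
General: u = 34 + 226t, v = -105 - 713t.
u ≥ 0 ⇒ t ≥ 0; v ≥ 0 ⇒ t ≤ -1. So t ∈ [0, -1]: 0 solutions.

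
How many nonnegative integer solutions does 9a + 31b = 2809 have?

10

gcd(31, 9):
  31 = 3*9 + 4
  9 = 2*4 + 1
  4 = 4*1
so gcd(31, 9) = 1.
Back-substitute for Bézout coefficients:
  1 = 9 - 2*4
  ... = 9*(7) + 31*(-2)
Scale by 2809: one solution is (19663, -5618). Reduce a mod 31: (9, 88).
General: a = 9 + 31t, b = 88 - 9t.
a ≥ 0 ⇒ t ≥ 0; b ≥ 0 ⇒ t ≤ 9. So t ∈ [0, 9]: 10 solutions.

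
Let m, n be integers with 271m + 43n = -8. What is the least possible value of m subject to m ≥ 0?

gcd(271, 43) = 1.
1 divides -8, so solutions exist.
By Bézout, 271*(10) + 43*(-63) = 1.
Scale by -8/1 = -8: (m₀, n₀) = (-80, 504).
General solution: m = -80 + 43t, n = 504 - 271t for integer t.
m ≥ 0: smallest is -80 mod 43 = 6 (at t = 2), with n = -38.

6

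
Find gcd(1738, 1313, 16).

gcd(1738, 1313) = 1.
gcd(1, 16) = 1.

1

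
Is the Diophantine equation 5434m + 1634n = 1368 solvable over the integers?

yes

gcd(5434, 1634) = 38  (5434 = 3*1634 + 532, 1634 = 3*532 + 38, 532 = 14*38).
38 divides 1368, so integer solutions exist.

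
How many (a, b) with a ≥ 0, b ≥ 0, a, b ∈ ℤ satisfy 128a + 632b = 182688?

gcd(632, 128):
  632 = 4*128 + 120
  128 = 1*120 + 8
  120 = 15*8
so gcd(632, 128) = 8.
Back-substitute for Bézout coefficients:
  8 = 128 - 1*120
  ... = 128*(5) + 632*(-1)
Scale by 22836: one solution is (114180, -22836). Reduce a mod 79: (25, 284).
General: a = 25 + 79t, b = 284 - 16t.
a ≥ 0 ⇒ t ≥ 0; b ≥ 0 ⇒ t ≤ 17. So t ∈ [0, 17]: 18 solutions.

18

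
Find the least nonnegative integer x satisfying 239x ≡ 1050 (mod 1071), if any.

gcd(1071, 239) = 1.
1 divides 1050, so solutions exist.
By Bézout, 239·(-475) + 1071·(106) = 1.
So 239·(-475) ≡ 1 (mod 1071); multiply by 1050: x ≡ -498750 (mod 1071).
Smallest nonnegative: x = -498750 mod 1071 = 336.

336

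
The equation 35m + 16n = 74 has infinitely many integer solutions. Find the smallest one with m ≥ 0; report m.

14

gcd(35, 16) = 1  (35 = 2·16 + 3, 16 = 5·3 + 1, 3 = 3·1).
1 divides 74, so solutions exist.
Back-substituting, 35·(-5) + 16·(11) = 1.
Scale by 74/1 = 74: (m₀, n₀) = (-370, 814).
General solution: m = -370 + 16t, n = 814 - 35t for integer t.
m ≥ 0: smallest is -370 mod 16 = 14 (at t = 24), with n = -26.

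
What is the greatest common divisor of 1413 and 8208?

gcd(8208, 1413):
  8208 = 5×1413 + 1143
  1413 = 1×1143 + 270
  1143 = 4×270 + 63
  270 = 4×63 + 18
  63 = 3×18 + 9
  18 = 2×9
so gcd(8208, 1413) = 9.

9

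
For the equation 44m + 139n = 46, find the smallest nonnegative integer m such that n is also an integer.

gcd(139, 44):
  139 = 3·44 + 7
  44 = 6·7 + 2
  7 = 3·2 + 1
  2 = 2·1
so gcd(139, 44) = 1.
1 divides 46, so solutions exist.
Back-substitute for Bézout coefficients:
  1 = 7 - 3·2
  ... = 44·(-60) + 139·(19)
Scale by 46/1 = 46: (m₀, n₀) = (-2760, 874).
General solution: m = -2760 + 139t, n = 874 - 44t for integer t.
m ≥ 0: smallest is -2760 mod 139 = 20 (at t = 20), with n = -6.

20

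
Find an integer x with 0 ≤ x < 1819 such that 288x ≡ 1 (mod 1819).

gcd(1819, 288) = 1.
By Bézout, 288×(-120) + 1819×(19) = 1.
So 288×-120 ≡ 1 (mod 1819), and -120 mod 1819 = 1699.

1699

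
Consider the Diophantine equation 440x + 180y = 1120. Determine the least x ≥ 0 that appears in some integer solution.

5

gcd(440, 180) = 20  (440 = 2×180 + 80, 180 = 2×80 + 20, 80 = 4×20).
20 divides 1120, so solutions exist.
Back-substituting, 440×(-2) + 180×(5) = 20.
Scale by 1120/20 = 56: (x₀, y₀) = (-112, 280).
General solution: x = -112 + 9t, y = 280 - 22t for integer t.
x ≥ 0: smallest is -112 mod 9 = 5 (at t = 13), with y = -6.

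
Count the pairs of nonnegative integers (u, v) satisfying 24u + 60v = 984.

gcd(60, 24) = 12  (60 = 2×24 + 12, 24 = 2×12).
Back-substituting, 24×(-2) + 60×(1) = 12.
Scale by 82: one solution is (-164, 82). Reduce u mod 5: (1, 16).
General: u = 1 + 5t, v = 16 - 2t.
u ≥ 0 ⇒ t ≥ 0; v ≥ 0 ⇒ t ≤ 8. So t ∈ [0, 8]: 9 solutions.

9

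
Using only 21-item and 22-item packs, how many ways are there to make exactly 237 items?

Need nonnegative integers with 21j + 22k = 237.
gcd(21, 22) = 1, and 21·(-1) + 22·(1) = 1.
So (j₀, k₀) = (-237, 237); general j = -237 + 22t, k = 237 - 21t.
j ≥ 0 ⇒ t ≥ 11; k ≥ 0 ⇒ t ≤ 11. That's 1 value of t.

1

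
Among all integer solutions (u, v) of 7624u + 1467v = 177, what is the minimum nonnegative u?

gcd(7624, 1467):
  7624 = 5·1467 + 289
  1467 = 5·289 + 22
  289 = 13·22 + 3
  22 = 7·3 + 1
  3 = 3·1
so gcd(7624, 1467) = 1.
1 divides 177, so solutions exist.
Back-substitute for Bézout coefficients:
  1 = 22 - 7·3
  ... = 7624·(-467) + 1467·(2427)
Scale by 177/1 = 177: (u₀, v₀) = (-82659, 429579).
General solution: u = -82659 + 1467t, v = 429579 - 7624t for integer t.
u ≥ 0: smallest is -82659 mod 1467 = 960 (at t = 57), with v = -4989.

960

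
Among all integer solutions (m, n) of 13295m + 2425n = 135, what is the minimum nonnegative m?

168

gcd(13295, 2425) = 5.
5 divides 135, so solutions exist.
By Bézout, 13295·(114) + 2425·(-625) = 5.
Scale by 135/5 = 27: (m₀, n₀) = (3078, -16875).
General solution: m = 3078 + 485t, n = -16875 - 2659t for integer t.
m ≥ 0: smallest is 3078 mod 485 = 168 (at t = -6), with n = -921.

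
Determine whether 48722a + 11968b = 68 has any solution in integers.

yes

gcd(48722, 11968):
  48722 = 4*11968 + 850
  11968 = 14*850 + 68
  850 = 12*68 + 34
  68 = 2*34
so gcd(48722, 11968) = 34.
34 divides 68, so integer solutions exist.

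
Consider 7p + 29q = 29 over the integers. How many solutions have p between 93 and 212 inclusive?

gcd(29, 7):
  29 = 4*7 + 1
  7 = 7*1
so gcd(29, 7) = 1.
Back-substitute for Bézout coefficients:
  1 = 29 - 4*7
  ... = 7*(-4) + 29*(1)
Scale by 29: particular solution (-116, 29); reduce p mod 29: (0, 1).
General solution: p = 0 + 29t, q = 1 - 7t for integer t.
93 ≤ 0 + 29t ≤ 212 gives t ∈ [4, 7], which is 4 values.

4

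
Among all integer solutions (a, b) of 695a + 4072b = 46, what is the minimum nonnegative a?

3410

gcd(4072, 695):
  4072 = 5*695 + 597
  695 = 1*597 + 98
  597 = 6*98 + 9
  98 = 10*9 + 8
  9 = 1*8 + 1
  8 = 8*1
so gcd(4072, 695) = 1.
1 divides 46, so solutions exist.
Back-substitute for Bézout coefficients:
  1 = 9 - 1*8
  ... = 695*(-457) + 4072*(78)
Scale by 46/1 = 46: (a₀, b₀) = (-21022, 3588).
General solution: a = -21022 + 4072t, b = 3588 - 695t for integer t.
a ≥ 0: smallest is -21022 mod 4072 = 3410 (at t = 6), with b = -582.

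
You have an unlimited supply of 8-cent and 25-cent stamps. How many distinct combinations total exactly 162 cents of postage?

1

Need nonnegative integers with 8j + 25k = 162.
gcd(8, 25) = 1, and 8·(-3) + 25·(1) = 1.
So (j₀, k₀) = (-486, 162); general j = -486 + 25t, k = 162 - 8t.
j ≥ 0 ⇒ t ≥ 20; k ≥ 0 ⇒ t ≤ 20. That's 1 value of t.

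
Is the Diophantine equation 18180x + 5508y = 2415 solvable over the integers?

gcd(18180, 5508) = 36  (18180 = 3·5508 + 1656, 5508 = 3·1656 + 540, 1656 = 3·540 + 36, 540 = 15·36).
36 does not divide 2415 (remainder 3), so no integer solutions.

no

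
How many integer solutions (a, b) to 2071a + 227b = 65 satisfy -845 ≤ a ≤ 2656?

15

gcd(2071, 227) = 1.
By Bézout, 2071×(73) + 227×(-666) = 1.
Particular solution: (205, -1870).
General solution: a = 205 + 227t, b = -1870 - 2071t for integer t.
-845 ≤ 205 + 227t ≤ 2656 gives t ∈ [-4, 10], which is 15 values.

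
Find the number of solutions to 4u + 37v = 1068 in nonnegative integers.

gcd(37, 4) = 1.
By Bézout, 4×(-9) + 37×(1) = 1.
One solution: (8, 28).
General: u = 8 + 37t, v = 28 - 4t.
u ≥ 0 ⇒ t ≥ 0; v ≥ 0 ⇒ t ≤ 7. So t ∈ [0, 7]: 8 solutions.

8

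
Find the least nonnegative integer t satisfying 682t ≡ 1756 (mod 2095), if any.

gcd(2095, 682):
  2095 = 3*682 + 49
  682 = 13*49 + 45
  49 = 1*45 + 4
  45 = 11*4 + 1
  4 = 4*1
so gcd(2095, 682) = 1.
1 divides 1756, so solutions exist.
Back-substitute for Bézout coefficients:
  1 = 45 - 11*4
  ... = 682*(513) + 2095*(-167)
So 682*(513) ≡ 1 (mod 2095); multiply by 1756: t ≡ 900828 (mod 2095).
Smallest nonnegative: t = 900828 mod 2095 = 2073.

2073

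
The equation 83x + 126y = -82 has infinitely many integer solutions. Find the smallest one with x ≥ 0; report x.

gcd(126, 83):
  126 = 1·83 + 43
  83 = 1·43 + 40
  43 = 1·40 + 3
  40 = 13·3 + 1
  3 = 3·1
so gcd(126, 83) = 1.
1 divides -82, so solutions exist.
Back-substitute for Bézout coefficients:
  1 = 40 - 13·3
  ... = 83·(41) + 126·(-27)
Scale by -82/1 = -82: (x₀, y₀) = (-3362, 2214).
General solution: x = -3362 + 126t, y = 2214 - 83t for integer t.
x ≥ 0: smallest is -3362 mod 126 = 40 (at t = 27), with y = -27.

40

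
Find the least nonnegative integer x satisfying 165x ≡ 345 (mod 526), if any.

gcd(526, 165) = 1.
1 divides 345, so solutions exist.
By Bézout, 165·(-51) + 526·(16) = 1.
So 165·(-51) ≡ 1 (mod 526); multiply by 345: x ≡ -17595 (mod 526).
Smallest nonnegative: x = -17595 mod 526 = 289.

289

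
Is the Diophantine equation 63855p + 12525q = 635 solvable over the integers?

gcd(63855, 12525) = 15.
15 does not divide 635 (remainder 5), so no integer solutions.

no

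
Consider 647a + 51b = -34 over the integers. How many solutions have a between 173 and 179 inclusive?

0

gcd(647, 51) = 1.
By Bézout, 647*(-16) + 51*(203) = 1.
Particular solution: (34, -432).
General solution: a = 34 + 51t, b = -432 - 647t for integer t.
173 ≤ 34 + 51t ≤ 179 gives t ∈ [3, 2], which is 0 values.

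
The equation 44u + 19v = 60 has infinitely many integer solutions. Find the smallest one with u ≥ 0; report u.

gcd(44, 19) = 1  (44 = 2·19 + 6, 19 = 3·6 + 1, 6 = 6·1).
1 divides 60, so solutions exist.
Back-substituting, 44·(-3) + 19·(7) = 1.
Scale by 60/1 = 60: (u₀, v₀) = (-180, 420).
General solution: u = -180 + 19t, v = 420 - 44t for integer t.
u ≥ 0: smallest is -180 mod 19 = 10 (at t = 10), with v = -20.

10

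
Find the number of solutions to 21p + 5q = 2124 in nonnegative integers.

20

gcd(21, 5):
  21 = 4·5 + 1
  5 = 5·1
so gcd(21, 5) = 1.
Back-substitute for Bézout coefficients:
  1 = 21 - 4·5
  ... = 21·(1) + 5·(-4)
Scale by 2124: one solution is (2124, -8496). Reduce p mod 5: (4, 408).
General: p = 4 + 5t, q = 408 - 21t.
p ≥ 0 ⇒ t ≥ 0; q ≥ 0 ⇒ t ≤ 19. So t ∈ [0, 19]: 20 solutions.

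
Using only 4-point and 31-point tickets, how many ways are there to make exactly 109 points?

Need nonnegative integers with 4j + 31k = 109.
gcd(4, 31) = 1, and 4·(8) + 31·(-1) = 1.
So (j₀, k₀) = (872, -109); general j = 872 + 31t, k = -109 - 4t.
j ≥ 0 ⇒ t ≥ -28; k ≥ 0 ⇒ t ≤ -28. That's 1 value of t.

1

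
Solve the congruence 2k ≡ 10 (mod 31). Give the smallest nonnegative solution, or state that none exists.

gcd(31, 2) = 1.
1 divides 10, so solutions exist.
By Bézout, 2*(-15) + 31*(1) = 1.
So 2*(-15) ≡ 1 (mod 31); multiply by 10: k ≡ -150 (mod 31).
Smallest nonnegative: k = -150 mod 31 = 5.

5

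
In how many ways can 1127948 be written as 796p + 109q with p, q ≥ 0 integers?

gcd(796, 109) = 1.
By Bézout, 796·(-33) + 109·(241) = 1.
One solution: (17, 10224).
General: p = 17 + 109t, q = 10224 - 796t.
p ≥ 0 ⇒ t ≥ 0; q ≥ 0 ⇒ t ≤ 12. So t ∈ [0, 12]: 13 solutions.

13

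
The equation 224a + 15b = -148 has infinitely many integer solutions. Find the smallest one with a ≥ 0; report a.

gcd(224, 15) = 1.
1 divides -148, so solutions exist.
By Bézout, 224*(-1) + 15*(15) = 1.
Scale by -148/1 = -148: (a₀, b₀) = (148, -2220).
General solution: a = 148 + 15t, b = -2220 - 224t for integer t.
a ≥ 0: smallest is 148 mod 15 = 13 (at t = -9), with b = -204.

13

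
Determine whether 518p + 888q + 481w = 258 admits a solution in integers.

no

gcd(888, 518) = 74  (888 = 1·518 + 370, 518 = 1·370 + 148, 370 = 2·148 + 74, 148 = 2·74).
gcd(74, 481) = 37.
37 does not divide 258 (remainder 36), so no integer solutions.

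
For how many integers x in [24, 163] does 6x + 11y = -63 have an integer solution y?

13

gcd(11, 6) = 1  (11 = 1·6 + 5, 6 = 1·5 + 1, 5 = 5·1).
Back-substituting, 6·(2) + 11·(-1) = 1.
Scale by -63: particular solution (-126, 63); reduce x mod 11: (6, -9).
General solution: x = 6 + 11t, y = -9 - 6t for integer t.
24 ≤ 6 + 11t ≤ 163 gives t ∈ [2, 14], which is 13 values.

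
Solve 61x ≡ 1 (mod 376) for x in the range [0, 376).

37

gcd(376, 61):
  376 = 6·61 + 10
  61 = 6·10 + 1
  10 = 10·1
so gcd(376, 61) = 1.
Back-substitute for Bézout coefficients:
  1 = 61 - 6·10
  ... = 61·(37) + 376·(-6)
So 61·37 ≡ 1 (mod 376), and 37 mod 376 = 37.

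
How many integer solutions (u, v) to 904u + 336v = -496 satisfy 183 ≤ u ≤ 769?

14

gcd(904, 336) = 8  (904 = 2·336 + 232, 336 = 1·232 + 104, 232 = 2·104 + 24, 104 = 4·24 + 8, 24 = 3·8).
Back-substituting, 904·(-13) + 336·(35) = 8.
Scale by -62: particular solution (806, -2170); reduce u mod 42: (8, -23).
General solution: u = 8 + 42t, v = -23 - 113t for integer t.
183 ≤ 8 + 42t ≤ 769 gives t ∈ [5, 18], which is 14 values.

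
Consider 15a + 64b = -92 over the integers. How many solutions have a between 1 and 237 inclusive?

gcd(64, 15):
  64 = 4*15 + 4
  15 = 3*4 + 3
  4 = 1*3 + 1
  3 = 3*1
so gcd(64, 15) = 1.
Back-substitute for Bézout coefficients:
  1 = 4 - 1*3
  ... = 15*(-17) + 64*(4)
Scale by -92: particular solution (1564, -368); reduce a mod 64: (28, -8).
General solution: a = 28 + 64t, b = -8 - 15t for integer t.
1 ≤ 28 + 64t ≤ 237 gives t ∈ [0, 3], which is 4 values.

4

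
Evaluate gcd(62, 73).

1

gcd(73, 62):
  73 = 1·62 + 11
  62 = 5·11 + 7
  11 = 1·7 + 4
  7 = 1·4 + 3
  4 = 1·3 + 1
  3 = 3·1
so gcd(73, 62) = 1.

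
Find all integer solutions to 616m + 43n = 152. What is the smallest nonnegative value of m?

gcd(616, 43):
  616 = 14×43 + 14
  43 = 3×14 + 1
  14 = 14×1
so gcd(616, 43) = 1.
1 divides 152, so solutions exist.
Back-substitute for Bézout coefficients:
  1 = 43 - 3×14
  ... = 616×(-3) + 43×(43)
Scale by 152/1 = 152: (m₀, n₀) = (-456, 6536).
General solution: m = -456 + 43t, n = 6536 - 616t for integer t.
m ≥ 0: smallest is -456 mod 43 = 17 (at t = 11), with n = -240.

17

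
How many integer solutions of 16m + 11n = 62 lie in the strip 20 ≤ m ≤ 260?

gcd(16, 11) = 1.
By Bézout, 16·(-2) + 11·(3) = 1.
Particular solution: (8, -6).
General solution: m = 8 + 11t, n = -6 - 16t for integer t.
20 ≤ 8 + 11t ≤ 260 gives t ∈ [2, 22], which is 21 values.

21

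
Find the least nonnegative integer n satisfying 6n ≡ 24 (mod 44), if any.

4

gcd(44, 6):
  44 = 7·6 + 2
  6 = 3·2
so gcd(44, 6) = 2.
2 divides 24, so solutions exist.
Back-substitute for Bézout coefficients:
  2 = 44 - 7·6
  ... = 6·(-7) + 44·(1)
So 6·(-7) ≡ 2 (mod 44); multiply by 12: n ≡ -84 (mod 22).
Smallest nonnegative: n = -84 mod 22 = 4.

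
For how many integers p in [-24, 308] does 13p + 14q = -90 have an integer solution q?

24

gcd(14, 13) = 1.
By Bézout, 13×(-1) + 14×(1) = 1.
Particular solution: (6, -12).
General solution: p = 6 + 14t, q = -12 - 13t for integer t.
-24 ≤ 6 + 14t ≤ 308 gives t ∈ [-2, 21], which is 24 values.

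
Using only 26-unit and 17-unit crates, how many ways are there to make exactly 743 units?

Need nonnegative integers with 26j + 17k = 743.
gcd(26, 17) = 1, and 26·(2) + 17·(-3) = 1.
So (j₀, k₀) = (1486, -2229); general j = 1486 + 17t, k = -2229 - 26t.
j ≥ 0 ⇒ t ≥ -87; k ≥ 0 ⇒ t ≤ -86. That's 2 values of t.

2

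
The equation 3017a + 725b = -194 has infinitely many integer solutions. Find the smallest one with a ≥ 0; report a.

gcd(3017, 725):
  3017 = 4*725 + 117
  725 = 6*117 + 23
  117 = 5*23 + 2
  23 = 11*2 + 1
  2 = 2*1
so gcd(3017, 725) = 1.
1 divides -194, so solutions exist.
Back-substitute for Bézout coefficients:
  1 = 23 - 11*2
  ... = 3017*(-347) + 725*(1444)
Scale by -194/1 = -194: (a₀, b₀) = (67318, -280136).
General solution: a = 67318 + 725t, b = -280136 - 3017t for integer t.
a ≥ 0: smallest is 67318 mod 725 = 618 (at t = -92), with b = -2572.

618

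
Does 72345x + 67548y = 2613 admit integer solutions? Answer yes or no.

gcd(72345, 67548):
  72345 = 1*67548 + 4797
  67548 = 14*4797 + 390
  4797 = 12*390 + 117
  390 = 3*117 + 39
  117 = 3*39
so gcd(72345, 67548) = 39.
39 divides 2613, so integer solutions exist.

yes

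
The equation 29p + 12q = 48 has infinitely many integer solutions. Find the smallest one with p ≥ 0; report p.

0

gcd(29, 12) = 1  (29 = 2*12 + 5, 12 = 2*5 + 2, 5 = 2*2 + 1, 2 = 2*1).
1 divides 48, so solutions exist.
Back-substituting, 29*(5) + 12*(-12) = 1.
Scale by 48/1 = 48: (p₀, q₀) = (240, -576).
General solution: p = 240 + 12t, q = -576 - 29t for integer t.
p ≥ 0: smallest is 240 mod 12 = 0 (at t = -20), with q = 4.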